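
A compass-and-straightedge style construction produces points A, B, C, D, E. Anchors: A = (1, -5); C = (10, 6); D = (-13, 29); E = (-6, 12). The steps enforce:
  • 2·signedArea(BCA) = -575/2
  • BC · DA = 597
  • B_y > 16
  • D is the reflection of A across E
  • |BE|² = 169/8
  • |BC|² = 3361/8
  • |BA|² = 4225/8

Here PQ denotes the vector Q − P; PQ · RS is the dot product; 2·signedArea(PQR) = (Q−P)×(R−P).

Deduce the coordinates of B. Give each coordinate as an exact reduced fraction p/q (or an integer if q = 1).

1. B_x = -31/4  [2·signedArea(BCA) = -575/2 ∩ BC · DA = 597]
2. B_y = 65/4  [2·signedArea(BCA) = -575/2 ∩ BC · DA = 597]
   → B = (-31/4, 65/4)

B = (-31/4, 65/4)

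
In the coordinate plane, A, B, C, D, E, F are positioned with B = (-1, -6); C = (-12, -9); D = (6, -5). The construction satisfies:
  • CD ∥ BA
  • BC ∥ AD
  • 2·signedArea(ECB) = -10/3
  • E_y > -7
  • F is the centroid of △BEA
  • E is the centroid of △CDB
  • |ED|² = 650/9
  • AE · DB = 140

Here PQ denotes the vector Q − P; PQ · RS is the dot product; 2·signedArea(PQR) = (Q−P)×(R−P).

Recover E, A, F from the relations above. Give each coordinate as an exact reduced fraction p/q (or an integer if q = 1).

1. E_x = -7/3  [E is the centroid of △CDB]
2. E_y = -20/3  [E is the centroid of △CDB]
   → E = (-7/3, -20/3)
3. A_x = 17  [BC ∥ AD ∩ CD ∥ BA]
4. A_y = -2  [BC ∥ AD ∩ CD ∥ BA]
   → A = (17, -2)
5. F_x = 41/9  [F is the centroid of △BEA]
6. F_y = -44/9  [F is the centroid of △BEA]
   → F = (41/9, -44/9)

A = (17, -2)
E = (-7/3, -20/3)
F = (41/9, -44/9)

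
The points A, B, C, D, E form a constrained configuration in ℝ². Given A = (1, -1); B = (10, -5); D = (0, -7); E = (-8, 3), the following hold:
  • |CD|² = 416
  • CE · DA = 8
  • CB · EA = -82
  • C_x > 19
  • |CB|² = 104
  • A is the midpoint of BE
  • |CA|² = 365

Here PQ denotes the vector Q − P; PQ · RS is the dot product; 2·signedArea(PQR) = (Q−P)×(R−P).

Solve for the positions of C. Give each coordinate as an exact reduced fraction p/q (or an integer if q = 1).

C = (20, -3)

1. C_x = 20  [CB · EA = -82 ∩ CE · DA = 8]
2. C_y = -3  [CB · EA = -82 ∩ CE · DA = 8]
   → C = (20, -3)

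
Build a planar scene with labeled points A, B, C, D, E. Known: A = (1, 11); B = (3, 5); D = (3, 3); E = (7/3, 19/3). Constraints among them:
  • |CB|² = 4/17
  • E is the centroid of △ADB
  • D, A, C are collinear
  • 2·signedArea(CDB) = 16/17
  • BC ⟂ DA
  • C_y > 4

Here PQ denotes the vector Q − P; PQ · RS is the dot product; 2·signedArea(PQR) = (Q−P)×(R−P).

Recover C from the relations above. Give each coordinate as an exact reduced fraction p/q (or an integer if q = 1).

1. C_x = 43/17  [D, A, C are collinear ∩ BC ⟂ DA]
2. C_y = 83/17  [D, A, C are collinear ∩ BC ⟂ DA]
   → C = (43/17, 83/17)

C = (43/17, 83/17)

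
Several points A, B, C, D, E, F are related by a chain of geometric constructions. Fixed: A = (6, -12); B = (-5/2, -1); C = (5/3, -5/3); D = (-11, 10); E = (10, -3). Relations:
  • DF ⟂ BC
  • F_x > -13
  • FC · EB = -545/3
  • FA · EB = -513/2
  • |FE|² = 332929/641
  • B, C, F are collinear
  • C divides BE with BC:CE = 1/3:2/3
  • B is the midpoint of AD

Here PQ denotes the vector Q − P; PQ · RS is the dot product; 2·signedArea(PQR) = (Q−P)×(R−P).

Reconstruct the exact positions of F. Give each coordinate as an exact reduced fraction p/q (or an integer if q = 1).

1. F_x = -8015/641  [B, C, F are collinear ∩ DF ⟂ BC]
2. F_y = 385/641  [B, C, F are collinear ∩ DF ⟂ BC]
   → F = (-8015/641, 385/641)

F = (-8015/641, 385/641)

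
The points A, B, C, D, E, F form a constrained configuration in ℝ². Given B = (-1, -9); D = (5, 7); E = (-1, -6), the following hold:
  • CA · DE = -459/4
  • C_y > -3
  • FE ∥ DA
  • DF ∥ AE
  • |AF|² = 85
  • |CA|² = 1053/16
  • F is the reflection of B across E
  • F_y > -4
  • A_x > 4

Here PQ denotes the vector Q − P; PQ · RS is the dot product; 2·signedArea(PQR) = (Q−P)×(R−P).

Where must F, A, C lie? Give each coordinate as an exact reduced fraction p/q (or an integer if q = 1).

1. F_x = -1  [F is the reflection of B across E]
2. F_y = -3  [F is the reflection of B across E]
   → F = (-1, -3)
3. A_x = 5  [DF ∥ AE ∩ FE ∥ DA]
4. A_y = 4  [DF ∥ AE ∩ FE ∥ DA]
   → A = (5, 4)
5. C_x = 1/2  [line 6·x + 13·y + 131/4 = 0 ∩ |CA|² = 1053/16]
6. C_y = -11/4  [line 6·x + 13·y + 131/4 = 0 ∩ |CA|² = 1053/16]
   → C = (1/2, -11/4)

A = (5, 4)
C = (1/2, -11/4)
F = (-1, -3)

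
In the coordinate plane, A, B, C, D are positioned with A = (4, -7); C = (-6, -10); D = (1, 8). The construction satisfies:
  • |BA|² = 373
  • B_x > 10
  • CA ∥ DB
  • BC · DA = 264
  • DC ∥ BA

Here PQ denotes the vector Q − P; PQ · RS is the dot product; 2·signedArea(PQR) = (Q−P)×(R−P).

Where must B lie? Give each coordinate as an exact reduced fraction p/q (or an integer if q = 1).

B = (11, 11)

1. B_x = 11  [DC ∥ BA ∩ CA ∥ DB]
2. B_y = 11  [DC ∥ BA ∩ CA ∥ DB]
   → B = (11, 11)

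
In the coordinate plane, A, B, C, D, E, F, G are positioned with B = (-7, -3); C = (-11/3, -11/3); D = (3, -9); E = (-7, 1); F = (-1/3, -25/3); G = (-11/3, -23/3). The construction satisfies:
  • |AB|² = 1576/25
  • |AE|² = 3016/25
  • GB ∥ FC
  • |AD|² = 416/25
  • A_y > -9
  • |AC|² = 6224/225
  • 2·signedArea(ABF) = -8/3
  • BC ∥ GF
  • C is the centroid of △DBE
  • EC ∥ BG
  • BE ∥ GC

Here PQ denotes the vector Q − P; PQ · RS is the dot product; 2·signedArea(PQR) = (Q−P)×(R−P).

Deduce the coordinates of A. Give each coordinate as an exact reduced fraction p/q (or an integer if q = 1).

A = (-1, -41/5)

1. A_x = -1  [line 16/3·x + 20/3·y + 60 = 0 ∩ |AD|² = 416/25]
2. A_y = -41/5  [line 16/3·x + 20/3·y + 60 = 0 ∩ |AD|² = 416/25]
   → A = (-1, -41/5)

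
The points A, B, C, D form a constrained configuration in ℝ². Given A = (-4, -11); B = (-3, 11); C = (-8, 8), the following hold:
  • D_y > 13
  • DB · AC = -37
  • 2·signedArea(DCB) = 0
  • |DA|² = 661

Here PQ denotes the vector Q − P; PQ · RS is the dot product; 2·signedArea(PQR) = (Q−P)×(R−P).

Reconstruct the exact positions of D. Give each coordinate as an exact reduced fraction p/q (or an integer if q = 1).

D = (2, 14)

1. D_x = 2  [2·signedArea(DCB) = 0 ∩ DB · AC = -37]
2. D_y = 14  [2·signedArea(DCB) = 0 ∩ DB · AC = -37]
   → D = (2, 14)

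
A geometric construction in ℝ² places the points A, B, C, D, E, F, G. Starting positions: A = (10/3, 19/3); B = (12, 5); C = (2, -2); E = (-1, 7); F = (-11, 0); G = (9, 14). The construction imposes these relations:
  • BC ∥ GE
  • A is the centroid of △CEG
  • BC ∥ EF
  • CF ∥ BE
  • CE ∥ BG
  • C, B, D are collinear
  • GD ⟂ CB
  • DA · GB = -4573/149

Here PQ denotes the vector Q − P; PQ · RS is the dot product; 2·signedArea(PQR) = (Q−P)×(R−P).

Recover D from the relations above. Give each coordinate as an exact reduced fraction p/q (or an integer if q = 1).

1. D_x = 2118/149  [C, B, D are collinear ∩ GD ⟂ CB]
2. D_y = 976/149  [C, B, D are collinear ∩ GD ⟂ CB]
   → D = (2118/149, 976/149)

D = (2118/149, 976/149)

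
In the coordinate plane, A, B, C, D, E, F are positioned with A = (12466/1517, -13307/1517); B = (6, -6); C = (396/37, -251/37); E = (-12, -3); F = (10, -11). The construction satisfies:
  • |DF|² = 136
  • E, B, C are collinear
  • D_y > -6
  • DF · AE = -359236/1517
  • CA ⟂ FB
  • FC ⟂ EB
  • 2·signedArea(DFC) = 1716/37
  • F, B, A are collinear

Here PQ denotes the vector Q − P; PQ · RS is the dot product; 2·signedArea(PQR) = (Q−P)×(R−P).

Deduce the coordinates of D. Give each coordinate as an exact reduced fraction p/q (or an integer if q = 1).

1. D_x = 0  [DF · AE = -359236/1517 ∩ 2·signedArea(DFC) = 1716/37]
2. D_y = -5  [DF · AE = -359236/1517 ∩ 2·signedArea(DFC) = 1716/37]
   → D = (0, -5)

D = (0, -5)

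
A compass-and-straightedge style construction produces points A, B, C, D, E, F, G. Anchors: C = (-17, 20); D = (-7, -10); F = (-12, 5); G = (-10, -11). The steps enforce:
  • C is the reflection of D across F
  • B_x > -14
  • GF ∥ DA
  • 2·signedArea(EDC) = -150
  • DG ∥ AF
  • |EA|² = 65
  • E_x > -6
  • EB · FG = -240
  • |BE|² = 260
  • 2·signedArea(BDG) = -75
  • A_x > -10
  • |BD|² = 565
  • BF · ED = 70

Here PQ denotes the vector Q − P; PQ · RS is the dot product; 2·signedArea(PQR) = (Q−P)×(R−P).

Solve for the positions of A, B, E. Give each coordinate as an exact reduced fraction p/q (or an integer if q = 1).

A = (-9, 6)
B = (-13, 13)
E = (-5, -1)

1. A_x = -9  [DG ∥ AF ∩ GF ∥ DA]
2. A_y = 6  [DG ∥ AF ∩ GF ∥ DA]
   → A = (-9, 6)
3. B_x = -13  [line 1·x + -3·y + 52 = 0 ∩ |BD|² = 565]
4. B_y = 13  [line 1·x + -3·y + 52 = 0 ∩ |BD|² = 565]
   → B = (-13, 13)
5. E_x = -5  [2·signedArea(EDC) = -150 ∩ EB · FG = -240]
6. E_y = -1  [2·signedArea(EDC) = -150 ∩ EB · FG = -240]
   → E = (-5, -1)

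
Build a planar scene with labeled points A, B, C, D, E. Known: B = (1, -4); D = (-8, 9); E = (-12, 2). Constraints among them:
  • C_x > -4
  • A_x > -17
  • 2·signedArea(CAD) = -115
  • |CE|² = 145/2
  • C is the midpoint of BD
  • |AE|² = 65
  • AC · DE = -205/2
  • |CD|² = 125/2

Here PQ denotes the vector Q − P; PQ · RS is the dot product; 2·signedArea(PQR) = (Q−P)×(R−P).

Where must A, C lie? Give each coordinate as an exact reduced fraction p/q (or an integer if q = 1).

1. C_x = -7/2  [C is the midpoint of BD]
2. C_y = 5/2  [C is the midpoint of BD]
   → C = (-7/2, 5/2)
3. A_x = -16  [AC · DE = -205/2 ∩ 2·signedArea(CAD) = -115]
4. A_y = -5  [AC · DE = -205/2 ∩ 2·signedArea(CAD) = -115]
   → A = (-16, -5)

A = (-16, -5)
C = (-7/2, 5/2)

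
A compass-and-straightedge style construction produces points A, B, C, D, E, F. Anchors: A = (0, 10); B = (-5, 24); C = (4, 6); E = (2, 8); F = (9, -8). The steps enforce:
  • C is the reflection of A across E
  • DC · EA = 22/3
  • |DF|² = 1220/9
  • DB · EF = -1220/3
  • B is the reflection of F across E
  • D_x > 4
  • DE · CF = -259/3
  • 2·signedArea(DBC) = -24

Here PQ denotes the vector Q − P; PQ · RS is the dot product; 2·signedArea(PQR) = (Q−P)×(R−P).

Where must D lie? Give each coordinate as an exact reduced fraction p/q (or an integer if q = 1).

D = (13/3, 8/3)

1. D_x = 13/3  [DE · CF = -259/3 ∩ DC · EA = 22/3]
2. D_y = 8/3  [DE · CF = -259/3 ∩ DC · EA = 22/3]
   → D = (13/3, 8/3)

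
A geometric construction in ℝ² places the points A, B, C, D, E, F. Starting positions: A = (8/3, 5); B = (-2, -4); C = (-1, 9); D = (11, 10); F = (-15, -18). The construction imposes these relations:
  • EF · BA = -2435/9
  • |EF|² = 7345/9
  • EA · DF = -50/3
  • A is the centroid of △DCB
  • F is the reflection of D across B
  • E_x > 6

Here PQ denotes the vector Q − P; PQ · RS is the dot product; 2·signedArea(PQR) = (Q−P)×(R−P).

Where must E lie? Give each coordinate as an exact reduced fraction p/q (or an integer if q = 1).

E = (19/3, 1)

1. E_x = 19/3  [EF · BA = -2435/9 ∩ EA · DF = -50/3]
2. E_y = 1  [EF · BA = -2435/9 ∩ EA · DF = -50/3]
   → E = (19/3, 1)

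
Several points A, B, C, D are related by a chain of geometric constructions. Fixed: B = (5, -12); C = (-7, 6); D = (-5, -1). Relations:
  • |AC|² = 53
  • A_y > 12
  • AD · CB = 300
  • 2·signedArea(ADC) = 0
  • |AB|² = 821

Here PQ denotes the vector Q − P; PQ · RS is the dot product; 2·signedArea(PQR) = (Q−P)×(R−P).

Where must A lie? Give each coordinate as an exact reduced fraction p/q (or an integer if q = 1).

1. A_x = -9  [2·signedArea(ADC) = 0 ∩ AD · CB = 300]
2. A_y = 13  [2·signedArea(ADC) = 0 ∩ AD · CB = 300]
   → A = (-9, 13)

A = (-9, 13)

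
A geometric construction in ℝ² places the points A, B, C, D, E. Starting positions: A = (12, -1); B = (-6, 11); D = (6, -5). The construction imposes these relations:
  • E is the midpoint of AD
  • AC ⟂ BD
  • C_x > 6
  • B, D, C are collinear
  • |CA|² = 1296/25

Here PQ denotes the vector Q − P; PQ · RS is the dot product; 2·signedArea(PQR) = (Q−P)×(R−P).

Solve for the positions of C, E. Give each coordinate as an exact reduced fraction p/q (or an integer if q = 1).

C = (156/25, -133/25)
E = (9, -3)

1. C_x = 156/25  [B, D, C are collinear ∩ AC ⟂ BD]
2. C_y = -133/25  [B, D, C are collinear ∩ AC ⟂ BD]
   → C = (156/25, -133/25)
3. E_x = 9  [E is the midpoint of AD]
4. E_y = -3  [E is the midpoint of AD]
   → E = (9, -3)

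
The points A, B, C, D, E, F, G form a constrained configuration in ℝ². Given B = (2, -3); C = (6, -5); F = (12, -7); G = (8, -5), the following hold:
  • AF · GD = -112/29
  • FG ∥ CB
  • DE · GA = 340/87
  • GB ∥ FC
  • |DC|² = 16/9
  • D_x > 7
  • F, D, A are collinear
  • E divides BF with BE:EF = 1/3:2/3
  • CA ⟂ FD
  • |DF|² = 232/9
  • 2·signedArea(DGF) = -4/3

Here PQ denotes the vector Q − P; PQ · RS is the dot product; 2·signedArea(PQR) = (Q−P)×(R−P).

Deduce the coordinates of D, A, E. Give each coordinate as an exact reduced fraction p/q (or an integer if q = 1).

1. D_x = 22/3  [line 2·x + 4·y + 16/3 = 0 ∩ |DC|² = 16/9]
2. D_y = -5  [line 2·x + 4·y + 16/3 = 0 ∩ |DC|² = 16/9]
   → D = (22/3, -5)
3. A_x = 180/29  [F, D, A are collinear ∩ CA ⟂ FD]
4. A_y = -131/29  [F, D, A are collinear ∩ CA ⟂ FD]
   → A = (180/29, -131/29)
5. E_x = 16/3  [DE · GA = 340/87 ∩ E divides BF with BE:EF = 1/3:2/3]
6. E_y = -13/3  [DE · GA = 340/87 ∩ E divides BF with BE:EF = 1/3:2/3]
   → E = (16/3, -13/3)

A = (180/29, -131/29)
D = (22/3, -5)
E = (16/3, -13/3)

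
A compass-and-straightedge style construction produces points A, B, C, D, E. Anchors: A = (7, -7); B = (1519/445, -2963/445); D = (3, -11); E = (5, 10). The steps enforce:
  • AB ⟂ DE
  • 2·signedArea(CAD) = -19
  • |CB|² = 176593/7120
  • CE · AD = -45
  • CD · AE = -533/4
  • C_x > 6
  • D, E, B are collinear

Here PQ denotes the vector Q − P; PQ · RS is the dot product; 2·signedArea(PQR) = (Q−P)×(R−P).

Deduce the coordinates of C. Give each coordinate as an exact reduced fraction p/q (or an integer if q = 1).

1. C_x = 13/2  [CE · AD = -45 ∩ CD · AE = -533/4]
2. C_y = -11/4  [CE · AD = -45 ∩ CD · AE = -533/4]
   → C = (13/2, -11/4)

C = (13/2, -11/4)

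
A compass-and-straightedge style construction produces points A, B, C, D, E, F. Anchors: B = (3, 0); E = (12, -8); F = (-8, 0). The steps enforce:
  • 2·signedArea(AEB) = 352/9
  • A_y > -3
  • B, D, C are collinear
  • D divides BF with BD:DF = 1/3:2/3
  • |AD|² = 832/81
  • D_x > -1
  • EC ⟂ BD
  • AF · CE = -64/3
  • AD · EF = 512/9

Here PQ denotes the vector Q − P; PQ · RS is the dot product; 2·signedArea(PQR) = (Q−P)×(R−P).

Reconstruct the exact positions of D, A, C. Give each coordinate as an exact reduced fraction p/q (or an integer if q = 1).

1. D_x = -2/3  [D divides BF with BD:DF = 1/3:2/3]
2. D_y = 0  [D divides BF with BD:DF = 1/3:2/3]
   → D = (-2/3, 0)
3. A_x = 10/9  [2·signedArea(AEB) = 352/9 ∩ AD · EF = 512/9]
4. A_y = -8/3  [2·signedArea(AEB) = 352/9 ∩ AD · EF = 512/9]
   → A = (10/9, -8/3)
5. C_x = 12  [AF · CE = -64/3 ∩ B, D, C are collinear]
6. C_y = 0  [AF · CE = -64/3 ∩ B, D, C are collinear]
   → C = (12, 0)

A = (10/9, -8/3)
C = (12, 0)
D = (-2/3, 0)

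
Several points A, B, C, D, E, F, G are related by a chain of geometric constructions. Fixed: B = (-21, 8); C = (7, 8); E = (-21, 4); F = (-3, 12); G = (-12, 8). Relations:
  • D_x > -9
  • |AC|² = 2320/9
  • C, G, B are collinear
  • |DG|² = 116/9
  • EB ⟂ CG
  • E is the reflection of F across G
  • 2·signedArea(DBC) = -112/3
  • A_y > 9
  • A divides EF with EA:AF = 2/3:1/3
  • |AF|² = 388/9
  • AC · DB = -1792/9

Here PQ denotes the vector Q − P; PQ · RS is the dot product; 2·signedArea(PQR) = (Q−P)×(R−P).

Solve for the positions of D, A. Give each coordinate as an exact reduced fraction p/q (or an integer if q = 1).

1. D_y = 20/3  [2·signedArea(DBC) = -112/3]
2. D_x = -26/3  [|DG|² = 116/9]
   → D = (-26/3, 20/3)
3. A_x = -9  [A divides EF with EA:AF = 2/3:1/3]
4. A_y = 28/3  [A divides EF with EA:AF = 2/3:1/3]
   → A = (-9, 28/3)

A = (-9, 28/3)
D = (-26/3, 20/3)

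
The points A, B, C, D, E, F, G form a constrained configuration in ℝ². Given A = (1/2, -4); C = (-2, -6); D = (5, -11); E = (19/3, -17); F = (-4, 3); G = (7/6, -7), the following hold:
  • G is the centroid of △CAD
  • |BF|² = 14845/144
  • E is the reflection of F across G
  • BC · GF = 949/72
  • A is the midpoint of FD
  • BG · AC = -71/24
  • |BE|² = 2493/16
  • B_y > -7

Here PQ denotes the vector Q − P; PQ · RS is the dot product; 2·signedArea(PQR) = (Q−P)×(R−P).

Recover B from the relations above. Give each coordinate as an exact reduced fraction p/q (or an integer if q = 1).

B = (-5/12, -13/2)

1. B_x = -5/12  [BC · GF = 949/72 ∩ BG · AC = -71/24]
2. B_y = -13/2  [BC · GF = 949/72 ∩ BG · AC = -71/24]
   → B = (-5/12, -13/2)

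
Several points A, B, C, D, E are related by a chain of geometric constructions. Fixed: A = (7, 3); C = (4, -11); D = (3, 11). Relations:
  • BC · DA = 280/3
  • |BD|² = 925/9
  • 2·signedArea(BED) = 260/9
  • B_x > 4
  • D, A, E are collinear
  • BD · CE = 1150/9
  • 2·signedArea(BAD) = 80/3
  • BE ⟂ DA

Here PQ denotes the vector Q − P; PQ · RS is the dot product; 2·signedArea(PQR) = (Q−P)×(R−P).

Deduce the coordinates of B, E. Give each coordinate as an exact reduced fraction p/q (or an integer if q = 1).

1. B_x = 14/3  [BC · DA = 280/3 ∩ 2·signedArea(BAD) = 80/3]
2. B_y = 1  [BC · DA = 280/3 ∩ 2·signedArea(BAD) = 80/3]
   → B = (14/3, 1)
3. E_x = 22/3  [D, A, E are collinear ∩ BE ⟂ DA]
4. E_y = 7/3  [D, A, E are collinear ∩ BE ⟂ DA]
   → E = (22/3, 7/3)

B = (14/3, 1)
E = (22/3, 7/3)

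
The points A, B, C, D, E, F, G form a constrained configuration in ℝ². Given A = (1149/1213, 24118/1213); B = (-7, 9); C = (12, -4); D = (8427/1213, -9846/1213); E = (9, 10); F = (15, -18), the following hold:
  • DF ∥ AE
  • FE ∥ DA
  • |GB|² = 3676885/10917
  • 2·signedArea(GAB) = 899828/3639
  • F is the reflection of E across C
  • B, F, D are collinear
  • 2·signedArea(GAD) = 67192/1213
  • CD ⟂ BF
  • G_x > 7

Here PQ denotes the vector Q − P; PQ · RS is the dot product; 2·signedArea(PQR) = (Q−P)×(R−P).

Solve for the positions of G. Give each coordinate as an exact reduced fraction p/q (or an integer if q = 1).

1. G_x = 9257/1213  [2·signedArea(GAD) = 67192/1213 ∩ 2·signedArea(GAB) = 899828/3639]
2. G_y = -7562/3639  [2·signedArea(GAD) = 67192/1213 ∩ 2·signedArea(GAB) = 899828/3639]
   → G = (9257/1213, -7562/3639)

G = (9257/1213, -7562/3639)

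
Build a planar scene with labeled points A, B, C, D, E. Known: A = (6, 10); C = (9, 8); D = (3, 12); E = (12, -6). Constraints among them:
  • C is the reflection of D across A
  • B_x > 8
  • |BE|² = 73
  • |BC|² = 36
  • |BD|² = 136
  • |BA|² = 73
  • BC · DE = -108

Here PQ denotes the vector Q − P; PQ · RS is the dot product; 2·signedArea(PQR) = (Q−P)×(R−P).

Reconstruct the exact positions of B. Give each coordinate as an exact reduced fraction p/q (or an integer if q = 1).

B = (9, 2)

1. B_x = 9  [line -9·x + 18·y + 45 = 0 ∩ |BD|² = 136]
2. B_y = 2  [line -9·x + 18·y + 45 = 0 ∩ |BD|² = 136]
   → B = (9, 2)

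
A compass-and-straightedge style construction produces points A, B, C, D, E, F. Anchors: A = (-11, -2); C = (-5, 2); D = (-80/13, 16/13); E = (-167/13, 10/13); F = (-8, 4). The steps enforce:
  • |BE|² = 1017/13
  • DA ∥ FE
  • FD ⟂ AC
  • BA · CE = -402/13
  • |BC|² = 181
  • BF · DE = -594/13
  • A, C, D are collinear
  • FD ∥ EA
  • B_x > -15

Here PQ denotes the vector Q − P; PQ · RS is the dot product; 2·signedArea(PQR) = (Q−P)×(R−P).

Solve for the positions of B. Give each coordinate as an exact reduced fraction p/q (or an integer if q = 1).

B = (-14, -8)

1. B_x = -14  [BA · CE = -402/13 ∩ BF · DE = -594/13]
2. B_y = -8  [BA · CE = -402/13 ∩ BF · DE = -594/13]
   → B = (-14, -8)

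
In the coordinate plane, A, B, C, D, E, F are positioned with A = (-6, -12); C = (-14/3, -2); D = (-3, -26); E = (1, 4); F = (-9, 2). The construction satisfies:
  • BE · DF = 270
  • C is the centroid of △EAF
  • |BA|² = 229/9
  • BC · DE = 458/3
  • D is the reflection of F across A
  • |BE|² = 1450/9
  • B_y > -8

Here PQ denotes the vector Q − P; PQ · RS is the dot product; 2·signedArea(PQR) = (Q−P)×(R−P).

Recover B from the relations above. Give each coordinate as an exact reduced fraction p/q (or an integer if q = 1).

1. B_x = -16/3  [BE · DF = 270 ∩ BC · DE = 458/3]
2. B_y = -7  [BE · DF = 270 ∩ BC · DE = 458/3]
   → B = (-16/3, -7)

B = (-16/3, -7)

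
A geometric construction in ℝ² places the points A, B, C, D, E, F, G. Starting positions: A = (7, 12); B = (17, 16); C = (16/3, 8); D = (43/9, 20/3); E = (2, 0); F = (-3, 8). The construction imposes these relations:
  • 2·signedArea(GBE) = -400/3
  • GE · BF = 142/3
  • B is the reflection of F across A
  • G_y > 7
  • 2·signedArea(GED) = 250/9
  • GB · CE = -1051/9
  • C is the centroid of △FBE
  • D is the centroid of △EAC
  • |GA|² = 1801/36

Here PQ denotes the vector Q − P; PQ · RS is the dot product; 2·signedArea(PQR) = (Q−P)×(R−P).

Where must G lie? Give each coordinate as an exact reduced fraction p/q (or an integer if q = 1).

1. G_x = 7/6  [2·signedArea(GBE) = -400/3 ∩ GE · BF = 142/3]
2. G_y = 8  [2·signedArea(GBE) = -400/3 ∩ GE · BF = 142/3]
   → G = (7/6, 8)

G = (7/6, 8)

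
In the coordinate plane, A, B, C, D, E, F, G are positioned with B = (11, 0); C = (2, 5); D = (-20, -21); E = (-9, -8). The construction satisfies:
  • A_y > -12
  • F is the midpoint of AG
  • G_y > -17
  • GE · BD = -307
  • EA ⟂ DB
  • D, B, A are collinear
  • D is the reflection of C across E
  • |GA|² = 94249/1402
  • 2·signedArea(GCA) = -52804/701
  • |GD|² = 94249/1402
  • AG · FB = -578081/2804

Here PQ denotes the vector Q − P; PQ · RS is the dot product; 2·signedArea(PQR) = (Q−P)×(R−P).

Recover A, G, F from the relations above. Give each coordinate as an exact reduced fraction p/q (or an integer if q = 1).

A = (-4503/701, -8274/701)
F = (-27529/2804, -39543/2804)
G = (-18523/1402, -22995/1402)

1. A_x = -4503/701  [D, B, A are collinear ∩ EA ⟂ DB]
2. A_y = -8274/701  [D, B, A are collinear ∩ EA ⟂ DB]
   → A = (-4503/701, -8274/701)
3. G_x = -18523/1402  [GE · BD = -307 ∩ 2·signedArea(GCA) = -52804/701]
4. G_y = -22995/1402  [GE · BD = -307 ∩ 2·signedArea(GCA) = -52804/701]
   → G = (-18523/1402, -22995/1402)
5. F_x = -27529/2804  [F is the midpoint of AG]
6. F_y = -39543/2804  [F is the midpoint of AG]
   → F = (-27529/2804, -39543/2804)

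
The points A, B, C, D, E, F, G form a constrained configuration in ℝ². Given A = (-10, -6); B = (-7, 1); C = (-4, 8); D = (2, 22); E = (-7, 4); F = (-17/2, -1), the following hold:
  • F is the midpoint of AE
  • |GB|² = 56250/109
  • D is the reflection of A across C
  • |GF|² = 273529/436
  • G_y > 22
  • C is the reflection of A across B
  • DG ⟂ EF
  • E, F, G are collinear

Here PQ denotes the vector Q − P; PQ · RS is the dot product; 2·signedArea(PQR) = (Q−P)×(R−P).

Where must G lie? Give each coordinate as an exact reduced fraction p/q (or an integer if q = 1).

1. G_x = -142/109  [E, F, G are collinear ∩ DG ⟂ EF]
2. G_y = 2506/109  [E, F, G are collinear ∩ DG ⟂ EF]
   → G = (-142/109, 2506/109)

G = (-142/109, 2506/109)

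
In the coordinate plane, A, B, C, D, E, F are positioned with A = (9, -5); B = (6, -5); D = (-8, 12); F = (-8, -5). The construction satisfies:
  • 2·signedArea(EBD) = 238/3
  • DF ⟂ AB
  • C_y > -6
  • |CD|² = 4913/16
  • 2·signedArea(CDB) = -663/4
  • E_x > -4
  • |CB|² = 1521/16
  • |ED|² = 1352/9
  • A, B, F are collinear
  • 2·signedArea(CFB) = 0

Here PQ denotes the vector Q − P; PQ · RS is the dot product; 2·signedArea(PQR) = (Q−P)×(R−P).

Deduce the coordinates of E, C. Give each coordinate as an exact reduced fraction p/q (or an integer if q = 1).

1. E_x = -10/3  [line -17·x + -14·y + -142/3 = 0 ∩ |ED|² = 1352/9]
2. E_y = 2/3  [line -17·x + -14·y + -142/3 = 0 ∩ |ED|² = 1352/9]
   → E = (-10/3, 2/3)
3. C_x = -15/4  [2·signedArea(CFB) = 0 ∩ 2·signedArea(CDB) = -663/4]
4. C_y = -5  [2·signedArea(CFB) = 0 ∩ 2·signedArea(CDB) = -663/4]
   → C = (-15/4, -5)

C = (-15/4, -5)
E = (-10/3, 2/3)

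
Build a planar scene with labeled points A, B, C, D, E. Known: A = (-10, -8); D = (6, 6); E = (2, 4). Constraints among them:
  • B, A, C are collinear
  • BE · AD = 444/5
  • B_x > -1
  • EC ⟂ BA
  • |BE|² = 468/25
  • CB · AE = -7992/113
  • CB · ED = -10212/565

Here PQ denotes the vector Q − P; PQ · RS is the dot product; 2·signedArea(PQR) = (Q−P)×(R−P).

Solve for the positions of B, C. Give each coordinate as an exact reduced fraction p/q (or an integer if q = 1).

B = (-2/5, 2/5)
C = (310/113, 356/113)

1. B_x = -2/5  [line -16·x + -14·y + -4/5 = 0 ∩ |BE|² = 468/25]
2. B_y = 2/5  [line -16·x + -14·y + -4/5 = 0 ∩ |BE|² = 468/25]
   → B = (-2/5, 2/5)
3. C_x = 310/113  [B, A, C are collinear ∩ EC ⟂ BA]
4. C_y = 356/113  [B, A, C are collinear ∩ EC ⟂ BA]
   → C = (310/113, 356/113)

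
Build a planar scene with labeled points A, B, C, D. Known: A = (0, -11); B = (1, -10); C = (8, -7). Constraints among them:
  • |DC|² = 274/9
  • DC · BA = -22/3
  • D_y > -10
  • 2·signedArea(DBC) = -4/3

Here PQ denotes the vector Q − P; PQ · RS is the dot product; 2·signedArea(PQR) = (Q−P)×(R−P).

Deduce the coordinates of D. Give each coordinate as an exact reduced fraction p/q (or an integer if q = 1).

D = (3, -28/3)

1. D_x = 3  [2·signedArea(DBC) = -4/3 ∩ DC · BA = -22/3]
2. D_y = -28/3  [2·signedArea(DBC) = -4/3 ∩ DC · BA = -22/3]
   → D = (3, -28/3)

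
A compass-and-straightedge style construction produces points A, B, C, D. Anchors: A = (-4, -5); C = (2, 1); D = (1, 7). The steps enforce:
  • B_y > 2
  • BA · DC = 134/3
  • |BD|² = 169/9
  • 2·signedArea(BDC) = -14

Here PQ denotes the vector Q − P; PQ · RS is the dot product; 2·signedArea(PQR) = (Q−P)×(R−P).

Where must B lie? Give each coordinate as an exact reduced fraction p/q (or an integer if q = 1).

B = (-2/3, 3)

1. B_x = -2/3  [2·signedArea(BDC) = -14 ∩ BA · DC = 134/3]
2. B_y = 3  [2·signedArea(BDC) = -14 ∩ BA · DC = 134/3]
   → B = (-2/3, 3)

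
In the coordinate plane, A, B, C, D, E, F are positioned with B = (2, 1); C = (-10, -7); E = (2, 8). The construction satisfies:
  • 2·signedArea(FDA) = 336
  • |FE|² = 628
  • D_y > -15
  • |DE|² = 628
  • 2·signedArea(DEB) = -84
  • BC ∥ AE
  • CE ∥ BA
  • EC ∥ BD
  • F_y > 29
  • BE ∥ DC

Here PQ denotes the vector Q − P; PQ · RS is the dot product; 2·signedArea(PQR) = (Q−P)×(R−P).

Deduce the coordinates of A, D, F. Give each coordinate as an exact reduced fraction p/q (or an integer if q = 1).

A = (14, 16)
D = (-10, -14)
F = (14, 30)

1. A_x = 14  [BC ∥ AE ∩ CE ∥ BA]
2. A_y = 16  [BC ∥ AE ∩ CE ∥ BA]
   → A = (14, 16)
3. D_x = -10  [BE ∥ DC ∩ EC ∥ BD]
4. D_y = -14  [BE ∥ DC ∩ EC ∥ BD]
   → D = (-10, -14)
5. F_x = 14  [line -30·x + 24·y + -300 = 0 ∩ |FE|² = 628]
6. F_y = 30  [line -30·x + 24·y + -300 = 0 ∩ |FE|² = 628]
   → F = (14, 30)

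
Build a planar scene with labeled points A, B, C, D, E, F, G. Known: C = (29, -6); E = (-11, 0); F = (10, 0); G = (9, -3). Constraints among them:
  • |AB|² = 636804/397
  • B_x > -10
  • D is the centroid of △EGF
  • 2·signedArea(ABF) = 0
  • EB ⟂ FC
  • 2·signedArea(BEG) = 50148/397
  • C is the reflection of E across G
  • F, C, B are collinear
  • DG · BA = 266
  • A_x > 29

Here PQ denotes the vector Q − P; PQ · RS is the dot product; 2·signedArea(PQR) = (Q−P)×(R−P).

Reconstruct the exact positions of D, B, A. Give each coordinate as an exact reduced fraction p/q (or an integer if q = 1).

1. D_x = 8/3  [D is the centroid of △EGF]
2. D_y = -1  [D is the centroid of △EGF]
   → D = (8/3, -1)
3. B_x = -3611/397  [F, C, B are collinear ∩ EB ⟂ FC]
4. B_y = 2394/397  [F, C, B are collinear ∩ EB ⟂ FC]
   → B = (-3611/397, 2394/397)
5. A_x = 11551/397  [2·signedArea(ABF) = 0 ∩ DG · BA = 266]
6. A_y = -2394/397  [2·signedArea(ABF) = 0 ∩ DG · BA = 266]
   → A = (11551/397, -2394/397)

A = (11551/397, -2394/397)
B = (-3611/397, 2394/397)
D = (8/3, -1)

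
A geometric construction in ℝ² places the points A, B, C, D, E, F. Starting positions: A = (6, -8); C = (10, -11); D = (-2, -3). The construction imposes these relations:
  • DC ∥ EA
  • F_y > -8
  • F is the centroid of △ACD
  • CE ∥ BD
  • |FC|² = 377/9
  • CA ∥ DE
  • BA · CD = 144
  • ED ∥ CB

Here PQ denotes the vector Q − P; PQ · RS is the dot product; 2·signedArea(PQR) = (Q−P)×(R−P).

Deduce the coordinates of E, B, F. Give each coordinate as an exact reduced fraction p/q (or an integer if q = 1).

1. E_x = -6  [DC ∥ EA ∩ CA ∥ DE]
2. E_y = 0  [DC ∥ EA ∩ CA ∥ DE]
   → E = (-6, 0)
3. B_x = 14  [CE ∥ BD ∩ ED ∥ CB]
4. B_y = -14  [CE ∥ BD ∩ ED ∥ CB]
   → B = (14, -14)
5. F_x = 14/3  [F is the centroid of △ACD]
6. F_y = -22/3  [F is the centroid of △ACD]
   → F = (14/3, -22/3)

B = (14, -14)
E = (-6, 0)
F = (14/3, -22/3)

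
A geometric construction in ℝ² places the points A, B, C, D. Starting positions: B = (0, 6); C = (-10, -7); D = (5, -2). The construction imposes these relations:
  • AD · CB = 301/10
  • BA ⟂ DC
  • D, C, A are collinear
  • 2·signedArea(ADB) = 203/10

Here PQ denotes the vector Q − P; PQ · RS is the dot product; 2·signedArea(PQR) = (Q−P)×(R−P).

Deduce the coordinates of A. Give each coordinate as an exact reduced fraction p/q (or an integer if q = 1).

1. A_x = 29/10  [D, C, A are collinear ∩ BA ⟂ DC]
2. A_y = -27/10  [D, C, A are collinear ∩ BA ⟂ DC]
   → A = (29/10, -27/10)

A = (29/10, -27/10)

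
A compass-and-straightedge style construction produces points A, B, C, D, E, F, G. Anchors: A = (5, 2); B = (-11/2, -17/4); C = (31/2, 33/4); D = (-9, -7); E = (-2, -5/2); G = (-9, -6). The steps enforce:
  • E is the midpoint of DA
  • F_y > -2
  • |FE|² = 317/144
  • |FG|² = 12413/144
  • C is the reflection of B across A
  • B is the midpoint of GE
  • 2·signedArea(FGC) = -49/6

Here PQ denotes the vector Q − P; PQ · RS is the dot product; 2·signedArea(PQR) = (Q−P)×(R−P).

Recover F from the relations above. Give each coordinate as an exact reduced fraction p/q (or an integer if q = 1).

1. F_x = -5/6  [line -57/4·x + 49/2·y + 323/12 = 0 ∩ |FG|² = 12413/144]
2. F_y = -19/12  [line -57/4·x + 49/2·y + 323/12 = 0 ∩ |FG|² = 12413/144]
   → F = (-5/6, -19/12)

F = (-5/6, -19/12)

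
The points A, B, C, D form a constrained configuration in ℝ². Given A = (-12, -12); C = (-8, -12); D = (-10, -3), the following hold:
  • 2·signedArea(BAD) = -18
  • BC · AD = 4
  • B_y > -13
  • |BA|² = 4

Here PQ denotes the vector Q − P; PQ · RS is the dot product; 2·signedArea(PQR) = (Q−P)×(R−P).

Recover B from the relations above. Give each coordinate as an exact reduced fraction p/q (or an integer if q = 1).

1. B_x = -10  [2·signedArea(BAD) = -18 ∩ BC · AD = 4]
2. B_y = -12  [2·signedArea(BAD) = -18 ∩ BC · AD = 4]
   → B = (-10, -12)

B = (-10, -12)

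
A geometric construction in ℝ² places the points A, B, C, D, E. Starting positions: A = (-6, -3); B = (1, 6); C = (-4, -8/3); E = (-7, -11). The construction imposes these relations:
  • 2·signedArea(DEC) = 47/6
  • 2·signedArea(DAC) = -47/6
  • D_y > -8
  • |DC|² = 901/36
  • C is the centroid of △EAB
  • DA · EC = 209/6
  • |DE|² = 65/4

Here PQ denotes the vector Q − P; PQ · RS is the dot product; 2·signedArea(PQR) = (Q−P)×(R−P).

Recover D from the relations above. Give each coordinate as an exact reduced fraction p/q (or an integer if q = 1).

D = (-13/2, -7)

1. D_x = -13/2  [2·signedArea(DAC) = -47/6 ∩ 2·signedArea(DEC) = 47/6]
2. D_y = -7  [2·signedArea(DAC) = -47/6 ∩ 2·signedArea(DEC) = 47/6]
   → D = (-13/2, -7)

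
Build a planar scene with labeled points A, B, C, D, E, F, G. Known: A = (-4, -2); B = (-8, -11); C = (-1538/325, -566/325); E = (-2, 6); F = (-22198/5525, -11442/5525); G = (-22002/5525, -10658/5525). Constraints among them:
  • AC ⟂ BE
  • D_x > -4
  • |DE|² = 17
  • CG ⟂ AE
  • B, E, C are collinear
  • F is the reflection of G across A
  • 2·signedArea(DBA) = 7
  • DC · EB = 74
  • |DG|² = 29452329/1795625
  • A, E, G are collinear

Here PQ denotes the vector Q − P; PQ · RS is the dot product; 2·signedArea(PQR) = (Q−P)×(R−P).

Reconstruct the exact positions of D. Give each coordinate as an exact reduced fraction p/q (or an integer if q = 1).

D = (-3, 2)

1. D_x = -3  [2·signedArea(DBA) = 7 ∩ DC · EB = 74]
2. D_y = 2  [2·signedArea(DBA) = 7 ∩ DC · EB = 74]
   → D = (-3, 2)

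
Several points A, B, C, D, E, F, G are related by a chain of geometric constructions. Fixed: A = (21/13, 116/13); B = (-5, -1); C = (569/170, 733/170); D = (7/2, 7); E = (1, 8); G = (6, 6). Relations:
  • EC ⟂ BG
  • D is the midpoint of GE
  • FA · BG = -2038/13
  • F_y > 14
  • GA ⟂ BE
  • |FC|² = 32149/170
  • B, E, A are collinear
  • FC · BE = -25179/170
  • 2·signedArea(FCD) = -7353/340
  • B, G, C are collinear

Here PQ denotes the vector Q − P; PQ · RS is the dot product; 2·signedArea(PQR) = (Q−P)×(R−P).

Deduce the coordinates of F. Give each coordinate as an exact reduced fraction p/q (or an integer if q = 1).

F = (12, 15)

1. F_x = 12  [FC · BE = -25179/170 ∩ FA · BG = -2038/13]
2. F_y = 15  [FC · BE = -25179/170 ∩ FA · BG = -2038/13]
   → F = (12, 15)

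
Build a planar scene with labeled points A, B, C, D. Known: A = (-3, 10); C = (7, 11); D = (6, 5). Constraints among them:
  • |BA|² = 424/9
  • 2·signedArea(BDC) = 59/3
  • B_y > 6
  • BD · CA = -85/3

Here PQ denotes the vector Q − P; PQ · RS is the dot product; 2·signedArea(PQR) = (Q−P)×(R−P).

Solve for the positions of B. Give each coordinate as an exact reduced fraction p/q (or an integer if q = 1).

B = (3, 20/3)

1. B_x = 3  [2·signedArea(BDC) = 59/3 ∩ BD · CA = -85/3]
2. B_y = 20/3  [2·signedArea(BDC) = 59/3 ∩ BD · CA = -85/3]
   → B = (3, 20/3)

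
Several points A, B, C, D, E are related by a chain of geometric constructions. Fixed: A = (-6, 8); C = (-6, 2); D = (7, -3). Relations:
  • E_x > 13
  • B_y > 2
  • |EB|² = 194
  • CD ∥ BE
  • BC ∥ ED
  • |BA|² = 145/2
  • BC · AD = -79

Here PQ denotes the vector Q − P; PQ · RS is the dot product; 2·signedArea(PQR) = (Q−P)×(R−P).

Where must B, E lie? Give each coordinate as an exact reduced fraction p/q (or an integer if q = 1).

1. B_x = 1/2  [line -13·x + 11·y + -21 = 0 ∩ |BA|² = 145/2]
2. B_y = 5/2  [line -13·x + 11·y + -21 = 0 ∩ |BA|² = 145/2]
   → B = (1/2, 5/2)
3. E_x = 27/2  [BC ∥ ED ∩ CD ∥ BE]
4. E_y = -5/2  [BC ∥ ED ∩ CD ∥ BE]
   → E = (27/2, -5/2)

B = (1/2, 5/2)
E = (27/2, -5/2)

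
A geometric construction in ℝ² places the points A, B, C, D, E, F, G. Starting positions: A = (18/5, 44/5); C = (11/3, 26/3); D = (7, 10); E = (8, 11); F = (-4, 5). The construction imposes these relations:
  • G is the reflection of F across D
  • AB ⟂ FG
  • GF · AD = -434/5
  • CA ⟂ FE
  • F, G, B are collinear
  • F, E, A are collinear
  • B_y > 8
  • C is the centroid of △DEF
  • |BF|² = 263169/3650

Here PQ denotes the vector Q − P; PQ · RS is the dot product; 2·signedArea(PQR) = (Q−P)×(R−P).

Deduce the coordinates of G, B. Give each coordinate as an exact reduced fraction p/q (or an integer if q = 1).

1. G_x = 18  [G is the reflection of F across D]
2. G_y = 15  [G is the reflection of F across D]
   → G = (18, 15)
3. B_x = 2723/730  [F, G, B are collinear ∩ AB ⟂ FG]
4. B_y = 1243/146  [F, G, B are collinear ∩ AB ⟂ FG]
   → B = (2723/730, 1243/146)

B = (2723/730, 1243/146)
G = (18, 15)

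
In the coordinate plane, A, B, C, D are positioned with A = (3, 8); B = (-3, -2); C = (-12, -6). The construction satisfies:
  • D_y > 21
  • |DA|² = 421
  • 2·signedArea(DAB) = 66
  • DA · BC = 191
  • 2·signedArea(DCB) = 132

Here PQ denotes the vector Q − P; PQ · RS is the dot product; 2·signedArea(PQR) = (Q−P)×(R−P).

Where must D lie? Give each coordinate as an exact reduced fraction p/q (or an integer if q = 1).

D = (18, 22)

1. D_x = 18  [2·signedArea(DAB) = 66 ∩ DA · BC = 191]
2. D_y = 22  [2·signedArea(DAB) = 66 ∩ DA · BC = 191]
   → D = (18, 22)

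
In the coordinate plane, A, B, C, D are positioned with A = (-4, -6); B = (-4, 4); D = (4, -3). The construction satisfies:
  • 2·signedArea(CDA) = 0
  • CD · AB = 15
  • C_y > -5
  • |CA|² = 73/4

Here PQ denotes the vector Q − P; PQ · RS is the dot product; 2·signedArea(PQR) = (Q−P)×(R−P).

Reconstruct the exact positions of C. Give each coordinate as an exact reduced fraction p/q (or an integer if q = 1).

1. C_x = 0  [2·signedArea(CDA) = 0 ∩ CD · AB = 15]
2. C_y = -9/2  [2·signedArea(CDA) = 0 ∩ CD · AB = 15]
   → C = (0, -9/2)

C = (0, -9/2)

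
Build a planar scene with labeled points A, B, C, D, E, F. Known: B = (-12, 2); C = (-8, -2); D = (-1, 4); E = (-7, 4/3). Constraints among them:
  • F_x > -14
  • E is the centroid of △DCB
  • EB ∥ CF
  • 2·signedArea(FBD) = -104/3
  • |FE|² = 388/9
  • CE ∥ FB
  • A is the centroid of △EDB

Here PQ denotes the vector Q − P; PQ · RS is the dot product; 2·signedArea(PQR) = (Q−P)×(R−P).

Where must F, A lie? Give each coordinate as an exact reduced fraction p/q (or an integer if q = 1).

A = (-20/3, 22/9)
F = (-13, -4/3)

1. F_x = -13  [CE ∥ FB ∩ EB ∥ CF]
2. F_y = -4/3  [CE ∥ FB ∩ EB ∥ CF]
   → F = (-13, -4/3)
3. A_x = -20/3  [A is the centroid of △EDB]
4. A_y = 22/9  [A is the centroid of △EDB]
   → A = (-20/3, 22/9)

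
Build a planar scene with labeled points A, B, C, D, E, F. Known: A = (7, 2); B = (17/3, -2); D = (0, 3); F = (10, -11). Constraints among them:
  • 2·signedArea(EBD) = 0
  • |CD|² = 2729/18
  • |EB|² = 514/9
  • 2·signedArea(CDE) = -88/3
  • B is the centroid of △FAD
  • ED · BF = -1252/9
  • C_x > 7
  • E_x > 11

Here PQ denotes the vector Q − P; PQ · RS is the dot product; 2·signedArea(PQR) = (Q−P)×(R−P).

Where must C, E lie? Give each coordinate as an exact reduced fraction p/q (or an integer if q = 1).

1. E_x = 34/3  [2·signedArea(EBD) = 0 ∩ ED · BF = -1252/9]
2. E_y = -7  [2·signedArea(EBD) = 0 ∩ ED · BF = -1252/9]
   → E = (34/3, -7)
3. C_x = 47/6  [line 10·x + 34/3·y + -14/3 = 0 ∩ |CD|² = 2729/18]
4. C_y = -13/2  [line 10·x + 34/3·y + -14/3 = 0 ∩ |CD|² = 2729/18]
   → C = (47/6, -13/2)

C = (47/6, -13/2)
E = (34/3, -7)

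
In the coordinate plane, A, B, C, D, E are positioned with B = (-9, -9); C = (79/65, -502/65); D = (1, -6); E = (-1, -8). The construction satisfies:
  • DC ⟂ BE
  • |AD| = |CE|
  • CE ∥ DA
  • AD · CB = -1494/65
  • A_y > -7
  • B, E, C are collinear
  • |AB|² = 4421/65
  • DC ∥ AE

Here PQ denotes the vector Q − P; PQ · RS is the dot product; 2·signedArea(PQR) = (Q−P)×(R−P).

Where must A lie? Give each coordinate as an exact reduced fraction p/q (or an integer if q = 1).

A = (-79/65, -408/65)

1. A_x = -79/65  [DC ∥ AE ∩ CE ∥ DA]
2. A_y = -408/65  [DC ∥ AE ∩ CE ∥ DA]
   → A = (-79/65, -408/65)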